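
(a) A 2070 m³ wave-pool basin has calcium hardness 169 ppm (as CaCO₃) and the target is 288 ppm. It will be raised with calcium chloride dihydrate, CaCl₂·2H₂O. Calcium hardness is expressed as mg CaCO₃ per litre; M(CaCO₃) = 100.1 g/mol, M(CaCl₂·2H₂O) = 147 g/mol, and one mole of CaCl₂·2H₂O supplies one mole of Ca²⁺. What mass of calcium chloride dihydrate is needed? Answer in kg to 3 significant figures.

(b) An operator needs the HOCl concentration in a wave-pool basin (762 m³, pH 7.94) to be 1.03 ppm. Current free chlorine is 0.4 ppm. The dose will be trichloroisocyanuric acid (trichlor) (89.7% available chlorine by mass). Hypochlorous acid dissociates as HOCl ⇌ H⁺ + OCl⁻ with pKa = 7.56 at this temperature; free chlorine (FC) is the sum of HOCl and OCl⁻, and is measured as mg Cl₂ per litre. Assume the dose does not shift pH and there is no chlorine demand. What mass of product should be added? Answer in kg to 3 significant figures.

(a) Volume: 2070 m³ = 2,070,000 L.
(a) Hardness to add: (288 − 169) = 119 mg/L as CaCO₃ × 2,070,000 L = 246,300 g as CaCO₃.
(a) Moles of Ca²⁺ (1 mol Ca²⁺ ≡ 1 mol CaCO₃): 246,300 / 100.1 g/mol = 2461 mol.
(a) Mass of CaCl₂·2H₂O: 2461 × 147 = 361,700 g.

(b) Volume: 762 m³ = 762,000 L.
(b) [OCl⁻]/[HOCl] = 10^(pH − pKa) = 10^(7.94 − 7.56) = 2.399; fraction as HOCl = 1/(1 + 2.399) = 0.2942.
(b) Free chlorine required for 1.03 ppm HOCl: 1.03 / 0.2942 = 3.501 ppm.
(b) FC to add: 3.501 − 0.4 = 3.101 mg/L as Cl₂.
(b) Cl₂ equivalent: 3.101 mg/L × 762,000 L = 2363 g.
(b) Product at 89.7% available Cl: 2363 / 0.897 = 2634 g.

(a) 362 kg; (b) 2.63 kg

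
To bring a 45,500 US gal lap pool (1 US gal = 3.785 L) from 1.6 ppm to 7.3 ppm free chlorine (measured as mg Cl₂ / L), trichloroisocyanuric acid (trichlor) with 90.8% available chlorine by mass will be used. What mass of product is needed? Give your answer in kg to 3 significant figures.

Volume: 45,500 US gal × 3.785 L/gal = 172,218 L.
Chlorine deficit: 7.3 − 1.6 = 5.7 ppm = 5.7 mg/L as Cl₂.
Cl₂ equivalent needed: 5.7 mg/L × 172,218 L = 981,600 mg = 981.6 g.
Product at 90.8% available chlorine: 981.6 / 0.908 = 1081 g.

1.08 kg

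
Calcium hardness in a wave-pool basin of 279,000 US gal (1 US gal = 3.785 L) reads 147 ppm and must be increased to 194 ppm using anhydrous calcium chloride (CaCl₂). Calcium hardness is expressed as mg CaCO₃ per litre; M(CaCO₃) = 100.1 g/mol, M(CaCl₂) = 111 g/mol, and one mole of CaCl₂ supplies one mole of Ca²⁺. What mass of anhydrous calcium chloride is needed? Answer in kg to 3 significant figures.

55.0 kg

Volume: 279,000 US gal × 3.785 L/gal = 1,056,015 L.
Hardness to add: (194 − 147) = 47 mg/L as CaCO₃ × 1,056,015 L = 49,630 g as CaCO₃.
Moles of Ca²⁺ (1 mol Ca²⁺ ≡ 1 mol CaCO₃): 49,630 / 100.1 g/mol = 495.8 mol.
Mass of CaCl₂: 495.8 × 111 = 55,040 g.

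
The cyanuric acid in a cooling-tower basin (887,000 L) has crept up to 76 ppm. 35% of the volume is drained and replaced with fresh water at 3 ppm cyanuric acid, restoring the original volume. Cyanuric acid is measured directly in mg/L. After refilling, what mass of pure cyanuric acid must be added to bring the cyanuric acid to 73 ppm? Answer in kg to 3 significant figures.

20.0 kg

After draining 35% and refilling: 76 × 0.65 + 3 × 0.35 = 50.45 ppm.
Deficit to target: 73 − 50.45 = 22.55 mg/L.
Mass: 22.55 mg/L × 887,000 L = 20,000 g cyanuric acid.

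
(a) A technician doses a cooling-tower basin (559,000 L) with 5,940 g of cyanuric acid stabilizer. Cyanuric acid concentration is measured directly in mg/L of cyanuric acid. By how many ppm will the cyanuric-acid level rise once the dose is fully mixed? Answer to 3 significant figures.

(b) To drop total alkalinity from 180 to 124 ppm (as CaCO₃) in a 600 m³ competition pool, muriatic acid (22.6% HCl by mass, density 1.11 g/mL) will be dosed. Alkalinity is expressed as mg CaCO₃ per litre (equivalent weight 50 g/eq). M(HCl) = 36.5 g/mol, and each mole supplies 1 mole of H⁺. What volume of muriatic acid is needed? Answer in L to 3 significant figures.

(a) Rise: 5,940 g / 559,000 L × 1000 = 10.63 mg/L.

(b) Volume: 600 m³ = 600,000 L.
(b) Alkalinity to neutralize: (180 − 124) = 56 mg/L as CaCO₃ × 600,000 L = 33,600 g as CaCO₃.
(b) Equivalents of H⁺ required: 33,600 ÷ 50 g/eq = 672 eq = 672 mol HCl.
(b) Mass of HCl: 672 × 36.5 = 24,530 g.
(b) Mass of 22.6% solution: 24,530 / 0.226 = 108,500 g.
(b) Volume: 108,500 g ÷ 1.11 g/mL = 97,780 mL.

(a) 10.6 ppm; (b) 97.8 L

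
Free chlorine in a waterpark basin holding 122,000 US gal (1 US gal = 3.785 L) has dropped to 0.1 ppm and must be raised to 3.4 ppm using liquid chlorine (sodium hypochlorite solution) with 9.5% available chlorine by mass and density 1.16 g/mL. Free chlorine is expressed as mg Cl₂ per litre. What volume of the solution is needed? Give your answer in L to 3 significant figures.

13.8 L

Volume: 122,000 US gal × 3.785 L/gal = 461,770 L.
Chlorine deficit: 3.4 − 0.1 = 3.3 ppm = 3.3 mg/L as Cl₂.
Cl₂ equivalent needed: 3.3 mg/L × 461,770 L = 1,524,000 mg = 1524 g.
Product at 9.5% available chlorine: 1524 / 0.095 = 16,040 g.
Volume at density 1.16 g/mL: 16,040 g ÷ 1.16 g/mL = 13,830 mL.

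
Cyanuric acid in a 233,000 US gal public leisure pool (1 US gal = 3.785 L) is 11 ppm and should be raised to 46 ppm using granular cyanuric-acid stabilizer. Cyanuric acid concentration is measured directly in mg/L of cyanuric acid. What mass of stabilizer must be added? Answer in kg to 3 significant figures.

30.9 kg

Volume: 233,000 US gal × 3.785 L/gal = 881,905 L.
CYA to add: (46 − 11) = 35 mg/L × 881,905 L = 30,870 g cyanuric acid.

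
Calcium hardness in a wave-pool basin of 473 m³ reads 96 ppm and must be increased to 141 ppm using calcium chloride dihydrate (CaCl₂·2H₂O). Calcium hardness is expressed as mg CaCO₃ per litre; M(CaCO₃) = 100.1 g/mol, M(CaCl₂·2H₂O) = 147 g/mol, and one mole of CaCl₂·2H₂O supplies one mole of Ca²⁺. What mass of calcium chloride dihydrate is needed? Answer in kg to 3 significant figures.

Volume: 473 m³ = 473,000 L.
Hardness to add: (141 − 96) = 45 mg/L as CaCO₃ × 473,000 L = 21,280 g as CaCO₃.
Moles of Ca²⁺ (1 mol Ca²⁺ ≡ 1 mol CaCO₃): 21,280 / 100.1 g/mol = 212.6 mol.
Mass of CaCl₂·2H₂O: 212.6 × 147 = 31,260 g.

31.3 kg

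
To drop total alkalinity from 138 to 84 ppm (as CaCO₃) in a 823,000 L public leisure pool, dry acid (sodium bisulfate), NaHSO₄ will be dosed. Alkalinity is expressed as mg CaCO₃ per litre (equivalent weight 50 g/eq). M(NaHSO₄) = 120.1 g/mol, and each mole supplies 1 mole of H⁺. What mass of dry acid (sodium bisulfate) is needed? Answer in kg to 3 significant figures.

Alkalinity to neutralize: (138 − 84) = 54 mg/L as CaCO₃ × 823,000 L = 44,440 g as CaCO₃.
Equivalents of H⁺ required: 44,440 ÷ 50 g/eq = 888.8 eq = 888.8 mol NaHSO₄.
Mass of NaHSO₄: 888.8 × 120.1 = 106,700 g.

107 kg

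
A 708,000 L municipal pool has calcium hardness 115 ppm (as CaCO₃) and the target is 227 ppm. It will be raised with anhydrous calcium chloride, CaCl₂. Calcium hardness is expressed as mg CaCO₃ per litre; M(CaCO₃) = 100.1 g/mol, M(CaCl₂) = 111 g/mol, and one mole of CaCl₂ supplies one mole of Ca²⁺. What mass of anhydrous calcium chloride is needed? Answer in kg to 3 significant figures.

87.9 kg

Hardness to add: (227 − 115) = 112 mg/L as CaCO₃ × 708,000 L = 79,300 g as CaCO₃.
Moles of Ca²⁺ (1 mol Ca²⁺ ≡ 1 mol CaCO₃): 79,300 / 100.1 g/mol = 792.2 mol.
Mass of CaCl₂: 792.2 × 111 = 87,930 g.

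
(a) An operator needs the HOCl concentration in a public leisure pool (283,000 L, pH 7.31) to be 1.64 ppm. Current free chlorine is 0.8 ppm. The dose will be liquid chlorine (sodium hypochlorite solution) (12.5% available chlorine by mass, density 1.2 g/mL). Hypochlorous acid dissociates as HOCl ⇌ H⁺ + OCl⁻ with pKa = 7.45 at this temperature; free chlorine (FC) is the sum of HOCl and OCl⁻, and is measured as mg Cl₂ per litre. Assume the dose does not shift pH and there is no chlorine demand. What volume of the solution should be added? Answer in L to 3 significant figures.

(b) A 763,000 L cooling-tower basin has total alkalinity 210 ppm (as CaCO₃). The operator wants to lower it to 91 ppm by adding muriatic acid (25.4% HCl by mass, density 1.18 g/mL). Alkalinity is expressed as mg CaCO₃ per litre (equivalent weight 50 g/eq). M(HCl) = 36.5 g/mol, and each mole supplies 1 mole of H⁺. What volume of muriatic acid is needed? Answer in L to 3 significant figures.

(a) 3.83 L; (b) 221 L

(a) [OCl⁻]/[HOCl] = 10^(pH − pKa) = 10^(7.31 − 7.45) = 0.7244; fraction as HOCl = 1/(1 + 0.7244) = 0.5799.
(a) Free chlorine required for 1.64 ppm HOCl: 1.64 / 0.5799 = 2.828 ppm.
(a) FC to add: 2.828 − 0.8 = 2.028 mg/L as Cl₂.
(a) Cl₂ equivalent: 2.028 mg/L × 283,000 L = 573.9 g.
(a) Product at 12.5% available Cl: 573.9 / 0.125 = 4592 g.
(a) Volume: 4592 g ÷ 1.2 g/mL = 3826 mL.

(b) Alkalinity to neutralize: (210 − 91) = 119 mg/L as CaCO₃ × 763,000 L = 90,800 g as CaCO₃.
(b) Equivalents of H⁺ required: 90,800 ÷ 50 g/eq = 1816 eq = 1816 mol HCl.
(b) Mass of HCl: 1816 × 36.5 = 66,280 g.
(b) Mass of 25.4% solution: 66,280 / 0.254 = 261,000 g.
(b) Volume: 261,000 g ÷ 1.18 g/mL = 221,100 mL.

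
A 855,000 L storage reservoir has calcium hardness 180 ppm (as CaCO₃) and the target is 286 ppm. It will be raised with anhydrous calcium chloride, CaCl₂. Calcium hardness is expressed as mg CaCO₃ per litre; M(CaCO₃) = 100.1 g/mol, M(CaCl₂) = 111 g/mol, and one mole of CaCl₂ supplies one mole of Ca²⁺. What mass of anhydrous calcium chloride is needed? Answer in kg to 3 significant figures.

Hardness to add: (286 − 180) = 106 mg/L as CaCO₃ × 855,000 L = 90,630 g as CaCO₃.
Moles of Ca²⁺ (1 mol Ca²⁺ ≡ 1 mol CaCO₃): 90,630 / 100.1 g/mol = 905.4 mol.
Mass of CaCl₂: 905.4 × 111 = 100,500 g.

100 kg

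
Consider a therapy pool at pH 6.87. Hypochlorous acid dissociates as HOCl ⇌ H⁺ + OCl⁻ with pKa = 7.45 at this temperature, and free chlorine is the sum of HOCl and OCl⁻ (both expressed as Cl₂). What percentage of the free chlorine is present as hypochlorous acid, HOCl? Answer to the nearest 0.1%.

79.2%

[OCl⁻]/[HOCl] = 10^(pH − pKa) = 10^(6.87 − 7.45) = 10^-0.58 = 0.263.
Fraction as HOCl = 1 / (1 + 0.263) = 0.7917.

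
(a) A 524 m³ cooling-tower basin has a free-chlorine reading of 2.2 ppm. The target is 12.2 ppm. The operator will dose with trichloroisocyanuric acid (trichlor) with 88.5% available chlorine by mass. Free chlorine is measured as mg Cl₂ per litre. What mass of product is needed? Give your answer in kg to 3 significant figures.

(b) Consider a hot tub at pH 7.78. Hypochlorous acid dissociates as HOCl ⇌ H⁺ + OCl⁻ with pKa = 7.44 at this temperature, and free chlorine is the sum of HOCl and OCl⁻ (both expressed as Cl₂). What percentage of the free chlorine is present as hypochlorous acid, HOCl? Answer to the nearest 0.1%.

(a) 5.92 kg; (b) 31.4%

(a) Volume: 524 m³ = 524,000 L.
(a) Chlorine deficit: 12.2 − 2.2 = 10 ppm = 10 mg/L as Cl₂.
(a) Cl₂ equivalent needed: 10 mg/L × 524,000 L = 5,240,000 mg = 5240 g.
(a) Product at 88.5% available chlorine: 5240 / 0.885 = 5921 g.

(b) [OCl⁻]/[HOCl] = 10^(pH − pKa) = 10^(7.78 − 7.44) = 10^0.34 = 2.188.
(b) Fraction as HOCl = 1 / (1 + 2.188) = 0.3137.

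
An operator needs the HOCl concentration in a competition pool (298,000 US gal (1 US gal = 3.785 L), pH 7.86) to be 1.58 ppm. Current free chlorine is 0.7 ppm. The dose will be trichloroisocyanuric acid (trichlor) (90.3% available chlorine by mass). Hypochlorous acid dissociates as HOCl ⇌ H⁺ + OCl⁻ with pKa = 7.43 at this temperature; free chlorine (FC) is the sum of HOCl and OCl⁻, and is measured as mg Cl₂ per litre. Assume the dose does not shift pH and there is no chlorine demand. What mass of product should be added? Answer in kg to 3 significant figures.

6.41 kg

Volume: 298,000 US gal × 3.785 L/gal = 1,127,930 L.
[OCl⁻]/[HOCl] = 10^(pH − pKa) = 10^(7.86 − 7.43) = 2.692; fraction as HOCl = 1/(1 + 2.692) = 0.2709.
Free chlorine required for 1.58 ppm HOCl: 1.58 / 0.2709 = 5.833 ppm.
FC to add: 5.833 − 0.7 = 5.133 mg/L as Cl₂.
Cl₂ equivalent: 5.133 mg/L × 1,127,930 L = 5789 g.
Product at 90.3% available Cl: 5789 / 0.903 = 6411 g.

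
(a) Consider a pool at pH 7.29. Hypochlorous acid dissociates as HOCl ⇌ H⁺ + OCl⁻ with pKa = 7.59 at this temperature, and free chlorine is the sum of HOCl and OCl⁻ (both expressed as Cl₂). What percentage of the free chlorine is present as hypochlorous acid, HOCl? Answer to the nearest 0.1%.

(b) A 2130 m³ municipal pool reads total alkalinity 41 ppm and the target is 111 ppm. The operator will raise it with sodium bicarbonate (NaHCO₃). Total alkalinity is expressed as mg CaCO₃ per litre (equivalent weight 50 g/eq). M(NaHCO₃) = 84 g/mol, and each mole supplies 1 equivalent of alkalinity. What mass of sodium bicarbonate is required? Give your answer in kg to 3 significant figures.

(a) 66.6%; (b) 250 kg

(a) [OCl⁻]/[HOCl] = 10^(pH − pKa) = 10^(7.29 − 7.59) = 10^-0.30 = 0.5012.
(a) Fraction as HOCl = 1 / (1 + 0.5012) = 0.6661.

(b) Volume: 2130 m³ = 2,130,000 L.
(b) Alkalinity to add: (111 − 41) = 70 mg/L as CaCO₃ × 2,130,000 L = 149,100 g as CaCO₃.
(b) Equivalents: 149,100 g ÷ 50 g/eq = 2982 eq.
(b) NaHCO₃ supplies 1 eq per mole → 2982 mol.
(b) Mass: 2982 mol × 84 g/mol = 250,500 g.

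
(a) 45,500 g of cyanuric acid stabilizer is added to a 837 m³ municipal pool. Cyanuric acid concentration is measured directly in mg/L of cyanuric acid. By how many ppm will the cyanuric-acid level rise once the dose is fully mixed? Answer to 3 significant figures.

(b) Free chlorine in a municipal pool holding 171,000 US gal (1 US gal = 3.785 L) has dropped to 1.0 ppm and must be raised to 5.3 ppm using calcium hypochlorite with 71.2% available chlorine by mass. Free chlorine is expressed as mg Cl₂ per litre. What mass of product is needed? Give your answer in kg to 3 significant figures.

(a) Volume: 837 m³ = 837,000 L.
(a) Rise: 45,500 g / 837,000 L × 1000 = 54.36 mg/L.

(b) Volume: 171,000 US gal × 3.785 L/gal = 647,235 L.
(b) Chlorine deficit: 5.3 − 1.0 = 4.3 ppm = 4.3 mg/L as Cl₂.
(b) Cl₂ equivalent needed: 4.3 mg/L × 647,235 L = 2,783,000 mg = 2783 g.
(b) Product at 71.2% available chlorine: 2783 / 0.712 = 3909 g.

(a) 54.4 ppm; (b) 3.91 kg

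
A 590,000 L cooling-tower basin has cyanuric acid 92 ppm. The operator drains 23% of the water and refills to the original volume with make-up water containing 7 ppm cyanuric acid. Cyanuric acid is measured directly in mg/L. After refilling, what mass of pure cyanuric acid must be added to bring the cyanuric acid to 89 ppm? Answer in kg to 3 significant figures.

After draining 23% and refilling: 92 × 0.77 + 7 × 0.23 = 72.45 ppm.
Deficit to target: 89 − 72.45 = 16.55 mg/L.
Mass: 16.55 mg/L × 590,000 L = 9764 g cyanuric acid.

9.76 kg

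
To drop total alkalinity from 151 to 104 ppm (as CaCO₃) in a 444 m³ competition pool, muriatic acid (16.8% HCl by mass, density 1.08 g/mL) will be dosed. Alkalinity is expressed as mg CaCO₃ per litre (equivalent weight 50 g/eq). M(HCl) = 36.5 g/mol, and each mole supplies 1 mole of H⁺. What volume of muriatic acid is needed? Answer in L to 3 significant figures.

84.0 L

Volume: 444 m³ = 444,000 L.
Alkalinity to neutralize: (151 − 104) = 47 mg/L as CaCO₃ × 444,000 L = 20,870 g as CaCO₃.
Equivalents of H⁺ required: 20,870 ÷ 50 g/eq = 417.4 eq = 417.4 mol HCl.
Mass of HCl: 417.4 × 36.5 = 15,230 g.
Mass of 16.8% solution: 15,230 / 0.168 = 90,680 g.
Volume: 90,680 g ÷ 1.08 g/mL = 83,960 mL.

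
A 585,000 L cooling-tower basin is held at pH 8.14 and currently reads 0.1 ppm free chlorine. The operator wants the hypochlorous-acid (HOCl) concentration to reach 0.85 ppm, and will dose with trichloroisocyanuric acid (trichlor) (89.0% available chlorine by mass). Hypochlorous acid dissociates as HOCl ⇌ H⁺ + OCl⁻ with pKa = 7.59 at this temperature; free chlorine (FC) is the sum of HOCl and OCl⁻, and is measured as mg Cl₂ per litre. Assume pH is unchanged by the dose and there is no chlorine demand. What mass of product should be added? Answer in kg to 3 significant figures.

2.48 kg

[OCl⁻]/[HOCl] = 10^(pH − pKa) = 10^(8.14 − 7.59) = 3.548; fraction as HOCl = 1/(1 + 3.548) = 0.2199.
Free chlorine required for 0.85 ppm HOCl: 0.85 / 0.2199 = 3.866 ppm.
FC to add: 3.866 − 0.1 = 3.766 mg/L as Cl₂.
Cl₂ equivalent: 3.766 mg/L × 585,000 L = 2203 g.
Product at 89.0% available Cl: 2203 / 0.89 = 2475 g.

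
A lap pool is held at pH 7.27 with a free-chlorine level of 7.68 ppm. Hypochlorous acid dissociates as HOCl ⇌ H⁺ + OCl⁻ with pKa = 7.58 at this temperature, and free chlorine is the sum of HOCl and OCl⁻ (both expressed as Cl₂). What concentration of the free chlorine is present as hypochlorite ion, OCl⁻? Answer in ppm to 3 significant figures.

[OCl⁻]/[HOCl] = 10^(pH − pKa) = 10^(7.27 − 7.58) = 10^-0.31 = 0.4898.
Fraction as HOCl = 1 / (1 + 0.4898) = 0.6712.
OCl⁻ = (1 − 0.6712) × 7.68 ppm = 2.525 ppm.

2.52 ppm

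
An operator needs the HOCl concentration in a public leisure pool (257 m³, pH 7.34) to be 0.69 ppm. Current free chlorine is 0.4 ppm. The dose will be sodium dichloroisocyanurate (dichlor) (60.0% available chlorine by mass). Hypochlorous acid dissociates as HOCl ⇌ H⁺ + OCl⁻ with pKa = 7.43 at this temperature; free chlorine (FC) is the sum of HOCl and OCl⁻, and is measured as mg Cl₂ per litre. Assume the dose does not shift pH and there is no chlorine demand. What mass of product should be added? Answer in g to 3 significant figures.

Volume: 257 m³ = 257,000 L.
[OCl⁻]/[HOCl] = 10^(pH − pKa) = 10^(7.34 − 7.43) = 0.8128; fraction as HOCl = 1/(1 + 0.8128) = 0.5516.
Free chlorine required for 0.69 ppm HOCl: 0.69 / 0.5516 = 1.251 ppm.
FC to add: 1.251 − 0.4 = 0.8509 mg/L as Cl₂.
Cl₂ equivalent: 0.8509 mg/L × 257,000 L = 218.7 g.
Product at 60.0% available Cl: 218.7 / 0.6 = 364.4 g.

364 g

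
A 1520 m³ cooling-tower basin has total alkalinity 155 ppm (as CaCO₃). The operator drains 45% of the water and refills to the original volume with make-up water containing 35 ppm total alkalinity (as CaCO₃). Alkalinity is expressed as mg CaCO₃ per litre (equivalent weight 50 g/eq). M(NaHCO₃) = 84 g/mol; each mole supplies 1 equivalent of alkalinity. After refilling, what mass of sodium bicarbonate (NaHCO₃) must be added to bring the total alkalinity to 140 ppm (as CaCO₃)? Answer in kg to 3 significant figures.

Volume: 1520 m³ = 1,520,000 L.
After draining 45% and refilling: 155 × 0.55 + 35 × 0.45 = 101 ppm.
Deficit to target: 140 − 101 = 39 mg/L.
As CaCO₃: 39 mg/L × 1,520,000 L = 59,280 g; ÷ 50 g/eq ÷ 1 = 1186 mol NaHCO₃.
Mass: 1186 × 84 = 99,590 g.

99.6 kg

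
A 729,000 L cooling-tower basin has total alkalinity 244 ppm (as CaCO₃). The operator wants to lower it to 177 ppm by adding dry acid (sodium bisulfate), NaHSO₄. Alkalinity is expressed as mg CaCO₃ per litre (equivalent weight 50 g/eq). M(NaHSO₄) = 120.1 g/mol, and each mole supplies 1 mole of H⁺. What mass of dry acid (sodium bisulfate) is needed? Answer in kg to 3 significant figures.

Alkalinity to neutralize: (244 − 177) = 67 mg/L as CaCO₃ × 729,000 L = 48,840 g as CaCO₃.
Equivalents of H⁺ required: 48,840 ÷ 50 g/eq = 976.9 eq = 976.9 mol NaHSO₄.
Mass of NaHSO₄: 976.9 × 120.1 = 117,300 g.

117 kg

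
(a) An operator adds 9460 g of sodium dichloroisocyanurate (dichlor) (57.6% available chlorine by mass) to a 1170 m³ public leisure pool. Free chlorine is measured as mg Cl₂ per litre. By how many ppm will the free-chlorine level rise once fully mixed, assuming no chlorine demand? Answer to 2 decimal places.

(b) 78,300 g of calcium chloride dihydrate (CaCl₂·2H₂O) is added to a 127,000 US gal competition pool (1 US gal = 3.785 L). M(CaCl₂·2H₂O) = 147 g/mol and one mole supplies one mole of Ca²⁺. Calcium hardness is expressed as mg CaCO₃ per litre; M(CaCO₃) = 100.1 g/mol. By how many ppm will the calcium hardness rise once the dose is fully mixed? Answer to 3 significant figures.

(a) 4.66 ppm; (b) 111 ppm

(a) Volume: 1170 m³ = 1,170,000 L.
(a) Available chlorine delivered: 9460 g × 0.576 = 5449 g as Cl₂.
(a) Concentration rise: 5449 g / 1,170,000 L = 4.657 mg/L = 4.66 ppm.

(b) Volume: 127,000 US gal × 3.785 L/gal = 480,695 L.
(b) Moles of Ca²⁺: 78,300 g ÷ 147 g/mol = 532.7 mol.
(b) As CaCO₃: 532.7 mol × 100.1 g/mol = 53,320 g.
(b) Rise: 53,320 g / 480,695 L × 1000 = 110.9 mg/L.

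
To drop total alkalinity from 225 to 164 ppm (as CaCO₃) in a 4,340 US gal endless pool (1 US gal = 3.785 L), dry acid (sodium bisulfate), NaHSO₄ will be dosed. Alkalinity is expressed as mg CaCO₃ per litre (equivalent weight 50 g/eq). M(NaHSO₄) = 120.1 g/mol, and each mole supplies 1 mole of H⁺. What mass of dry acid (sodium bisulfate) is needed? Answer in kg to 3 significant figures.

2.41 kg

Volume: 4,340 US gal × 3.785 L/gal = 16,427 L.
Alkalinity to neutralize: (225 − 164) = 61 mg/L as CaCO₃ × 16,427 L = 1002 g as CaCO₃.
Equivalents of H⁺ required: 1002 ÷ 50 g/eq = 20.04 eq = 20.04 mol NaHSO₄.
Mass of NaHSO₄: 20.04 × 120.1 = 2407 g.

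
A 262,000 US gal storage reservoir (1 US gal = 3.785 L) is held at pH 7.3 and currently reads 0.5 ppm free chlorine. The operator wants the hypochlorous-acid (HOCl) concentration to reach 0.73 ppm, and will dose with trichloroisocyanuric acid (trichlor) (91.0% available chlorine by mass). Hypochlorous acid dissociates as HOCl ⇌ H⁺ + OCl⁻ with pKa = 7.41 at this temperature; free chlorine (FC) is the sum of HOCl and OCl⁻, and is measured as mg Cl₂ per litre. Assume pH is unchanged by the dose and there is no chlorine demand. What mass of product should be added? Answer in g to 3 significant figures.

Volume: 262,000 US gal × 3.785 L/gal = 991,670 L.
[OCl⁻]/[HOCl] = 10^(pH − pKa) = 10^(7.3 − 7.41) = 0.7762; fraction as HOCl = 1/(1 + 0.7762) = 0.563.
Free chlorine required for 0.73 ppm HOCl: 0.73 / 0.563 = 1.297 ppm.
FC to add: 1.297 − 0.5 = 0.7967 mg/L as Cl₂.
Cl₂ equivalent: 0.7967 mg/L × 991,670 L = 790 g.
Product at 91.0% available Cl: 790 / 0.91 = 868.2 g.

868 g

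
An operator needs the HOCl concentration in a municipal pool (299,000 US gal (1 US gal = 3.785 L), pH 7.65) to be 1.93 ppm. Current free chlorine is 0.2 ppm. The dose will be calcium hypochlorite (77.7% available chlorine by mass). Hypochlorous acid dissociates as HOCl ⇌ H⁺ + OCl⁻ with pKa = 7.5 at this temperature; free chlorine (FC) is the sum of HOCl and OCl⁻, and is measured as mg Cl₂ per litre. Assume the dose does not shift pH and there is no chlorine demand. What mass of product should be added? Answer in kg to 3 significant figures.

6.49 kg

Volume: 299,000 US gal × 3.785 L/gal = 1,131,715 L.
[OCl⁻]/[HOCl] = 10^(pH − pKa) = 10^(7.65 − 7.5) = 1.413; fraction as HOCl = 1/(1 + 1.413) = 0.4145.
Free chlorine required for 1.93 ppm HOCl: 1.93 / 0.4145 = 4.656 ppm.
FC to add: 4.656 − 0.2 = 4.456 mg/L as Cl₂.
Cl₂ equivalent: 4.456 mg/L × 1,131,715 L = 5043 g.
Product at 77.7% available Cl: 5043 / 0.777 = 6491 g.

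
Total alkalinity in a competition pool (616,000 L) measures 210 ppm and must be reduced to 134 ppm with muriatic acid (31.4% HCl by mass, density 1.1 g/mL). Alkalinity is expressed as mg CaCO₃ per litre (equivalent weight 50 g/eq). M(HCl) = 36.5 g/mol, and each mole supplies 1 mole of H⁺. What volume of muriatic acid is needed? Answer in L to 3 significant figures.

98.9 L

Alkalinity to neutralize: (210 − 134) = 76 mg/L as CaCO₃ × 616,000 L = 46,820 g as CaCO₃.
Equivalents of H⁺ required: 46,820 ÷ 50 g/eq = 936.3 eq = 936.3 mol HCl.
Mass of HCl: 936.3 × 36.5 = 34,180 g.
Mass of 31.4% solution: 34,180 / 0.314 = 108,800 g.
Volume: 108,800 g ÷ 1.1 g/mL = 98,950 mL.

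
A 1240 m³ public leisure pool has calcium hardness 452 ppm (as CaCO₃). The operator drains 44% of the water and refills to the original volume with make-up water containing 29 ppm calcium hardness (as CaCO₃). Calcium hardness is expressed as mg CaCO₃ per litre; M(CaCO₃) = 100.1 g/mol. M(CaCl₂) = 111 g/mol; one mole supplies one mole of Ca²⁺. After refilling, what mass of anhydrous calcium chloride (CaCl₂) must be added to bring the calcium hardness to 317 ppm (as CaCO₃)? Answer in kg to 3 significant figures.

70.3 kg

Volume: 1240 m³ = 1,240,000 L.
After draining 44% and refilling: 452 × 0.56 + 29 × 0.44 = 265.88 ppm.
Deficit to target: 317 − 265.88 = 51.12 mg/L.
As CaCO₃: 51.12 mg/L × 1,240,000 L = 63,390 g; ÷ 100.1 = 633.3 mol Ca²⁺.
Mass: 633.3 × 111 = 70,290 g.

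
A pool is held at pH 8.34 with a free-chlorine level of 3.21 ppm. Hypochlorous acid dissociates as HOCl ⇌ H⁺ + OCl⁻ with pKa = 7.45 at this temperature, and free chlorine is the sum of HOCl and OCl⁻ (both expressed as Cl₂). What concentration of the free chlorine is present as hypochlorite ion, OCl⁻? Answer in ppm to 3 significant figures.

[OCl⁻]/[HOCl] = 10^(pH − pKa) = 10^(8.34 − 7.45) = 10^0.89 = 7.762.
Fraction as HOCl = 1 / (1 + 7.762) = 0.1141.
OCl⁻ = (1 − 0.1141) × 3.21 ppm = 2.844 ppm.

2.84 ppm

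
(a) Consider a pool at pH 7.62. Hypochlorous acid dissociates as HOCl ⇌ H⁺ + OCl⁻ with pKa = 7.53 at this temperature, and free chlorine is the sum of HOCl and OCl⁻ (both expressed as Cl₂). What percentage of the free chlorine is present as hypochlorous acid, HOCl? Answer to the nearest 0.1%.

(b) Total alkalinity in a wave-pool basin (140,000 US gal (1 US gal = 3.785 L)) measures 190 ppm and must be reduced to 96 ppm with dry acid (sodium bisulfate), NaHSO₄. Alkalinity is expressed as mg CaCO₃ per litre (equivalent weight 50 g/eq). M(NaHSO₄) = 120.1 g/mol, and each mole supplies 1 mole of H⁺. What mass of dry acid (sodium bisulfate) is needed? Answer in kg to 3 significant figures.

(a) [OCl⁻]/[HOCl] = 10^(pH − pKa) = 10^(7.62 − 7.53) = 10^0.09 = 1.23.
(a) Fraction as HOCl = 1 / (1 + 1.23) = 0.4484.

(b) Volume: 140,000 US gal × 3.785 L/gal = 529,900 L.
(b) Alkalinity to neutralize: (190 − 96) = 94 mg/L as CaCO₃ × 529,900 L = 49,810 g as CaCO₃.
(b) Equivalents of H⁺ required: 49,810 ÷ 50 g/eq = 996.2 eq = 996.2 mol NaHSO₄.
(b) Mass of NaHSO₄: 996.2 × 120.1 = 119,600 g.

(a) 44.8%; (b) 120 kg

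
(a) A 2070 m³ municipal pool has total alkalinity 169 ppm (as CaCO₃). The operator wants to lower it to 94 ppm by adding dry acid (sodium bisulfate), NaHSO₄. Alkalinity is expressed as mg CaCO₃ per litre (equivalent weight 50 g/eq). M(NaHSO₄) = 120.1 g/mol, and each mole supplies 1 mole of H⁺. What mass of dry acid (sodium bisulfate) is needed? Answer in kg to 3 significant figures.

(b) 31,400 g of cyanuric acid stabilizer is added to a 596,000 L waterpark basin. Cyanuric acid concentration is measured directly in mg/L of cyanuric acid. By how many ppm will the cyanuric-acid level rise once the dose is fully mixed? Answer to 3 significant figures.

(a) 373 kg; (b) 52.7 ppm

(a) Volume: 2070 m³ = 2,070,000 L.
(a) Alkalinity to neutralize: (169 − 94) = 75 mg/L as CaCO₃ × 2,070,000 L = 155,200 g as CaCO₃.
(a) Equivalents of H⁺ required: 155,200 ÷ 50 g/eq = 3105 eq = 3105 mol NaHSO₄.
(a) Mass of NaHSO₄: 3105 × 120.1 = 372,900 g.

(b) Rise: 31,400 g / 596,000 L × 1000 = 52.68 mg/L.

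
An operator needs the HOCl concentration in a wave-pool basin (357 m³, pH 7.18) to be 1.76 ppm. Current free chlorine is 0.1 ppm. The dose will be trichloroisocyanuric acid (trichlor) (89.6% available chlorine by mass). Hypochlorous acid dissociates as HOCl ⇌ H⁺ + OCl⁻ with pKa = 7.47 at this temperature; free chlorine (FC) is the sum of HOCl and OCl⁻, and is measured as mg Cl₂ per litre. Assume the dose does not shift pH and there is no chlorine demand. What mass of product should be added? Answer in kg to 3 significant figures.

Volume: 357 m³ = 357,000 L.
[OCl⁻]/[HOCl] = 10^(pH − pKa) = 10^(7.18 − 7.47) = 0.5129; fraction as HOCl = 1/(1 + 0.5129) = 0.661.
Free chlorine required for 1.76 ppm HOCl: 1.76 / 0.661 = 2.663 ppm.
FC to add: 2.663 − 0.1 = 2.563 mg/L as Cl₂.
Cl₂ equivalent: 2.563 mg/L × 357,000 L = 914.9 g.
Product at 89.6% available Cl: 914.9 / 0.896 = 1021 g.

1.02 kg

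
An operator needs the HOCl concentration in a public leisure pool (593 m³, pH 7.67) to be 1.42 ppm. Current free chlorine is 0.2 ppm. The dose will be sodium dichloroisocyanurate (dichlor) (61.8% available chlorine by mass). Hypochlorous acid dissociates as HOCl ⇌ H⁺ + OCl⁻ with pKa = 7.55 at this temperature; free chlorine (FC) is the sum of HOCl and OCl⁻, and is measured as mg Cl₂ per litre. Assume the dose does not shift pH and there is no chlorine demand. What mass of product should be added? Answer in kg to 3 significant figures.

Volume: 593 m³ = 593,000 L.
[OCl⁻]/[HOCl] = 10^(pH − pKa) = 10^(7.67 − 7.55) = 1.318; fraction as HOCl = 1/(1 + 1.318) = 0.4314.
Free chlorine required for 1.42 ppm HOCl: 1.42 / 0.4314 = 3.292 ppm.
FC to add: 3.292 − 0.2 = 3.092 mg/L as Cl₂.
Cl₂ equivalent: 3.092 mg/L × 593,000 L = 1834 g.
Product at 61.8% available Cl: 1834 / 0.618 = 2967 g.

2.97 kg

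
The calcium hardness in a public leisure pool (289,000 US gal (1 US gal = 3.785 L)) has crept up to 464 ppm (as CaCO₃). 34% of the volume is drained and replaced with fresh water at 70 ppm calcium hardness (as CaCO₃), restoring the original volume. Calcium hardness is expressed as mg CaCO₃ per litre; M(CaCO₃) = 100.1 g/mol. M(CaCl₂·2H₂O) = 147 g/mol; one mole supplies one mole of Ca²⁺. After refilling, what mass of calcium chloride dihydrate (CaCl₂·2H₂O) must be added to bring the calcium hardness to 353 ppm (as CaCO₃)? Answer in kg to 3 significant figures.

Volume: 289,000 US gal × 3.785 L/gal = 1,093,865 L.
After draining 34% and refilling: 464 × 0.66 + 70 × 0.34 = 330.04 ppm.
Deficit to target: 353 − 330.04 = 22.96 mg/L.
As CaCO₃: 22.96 mg/L × 1,093,865 L = 25,120 g; ÷ 100.1 = 250.9 mol Ca²⁺.
Mass: 250.9 × 147 = 36,880 g.

36.9 kg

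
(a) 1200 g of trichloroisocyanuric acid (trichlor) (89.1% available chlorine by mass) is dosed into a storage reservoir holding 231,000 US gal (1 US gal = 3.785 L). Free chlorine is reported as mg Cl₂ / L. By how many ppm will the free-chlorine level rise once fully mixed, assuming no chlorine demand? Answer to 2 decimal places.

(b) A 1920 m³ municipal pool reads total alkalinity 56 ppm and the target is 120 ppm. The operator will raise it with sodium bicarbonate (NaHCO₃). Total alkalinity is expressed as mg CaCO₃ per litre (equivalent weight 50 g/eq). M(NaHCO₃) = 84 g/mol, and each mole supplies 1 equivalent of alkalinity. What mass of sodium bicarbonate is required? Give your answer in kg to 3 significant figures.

(a) 1.22 ppm; (b) 206 kg

(a) Volume: 231,000 US gal × 3.785 L/gal = 874,335 L.
(a) Available chlorine delivered: 1200 g × 0.891 = 1069 g as Cl₂.
(a) Concentration rise: 1069 g / 874,335 L = 1.223 mg/L = 1.22 ppm.

(b) Volume: 1920 m³ = 1,920,000 L.
(b) Alkalinity to add: (120 − 56) = 64 mg/L as CaCO₃ × 1,920,000 L = 122,900 g as CaCO₃.
(b) Equivalents: 122,900 g ÷ 50 g/eq = 2458 eq.
(b) NaHCO₃ supplies 1 eq per mole → 2458 mol.
(b) Mass: 2458 mol × 84 g/mol = 206,400 g.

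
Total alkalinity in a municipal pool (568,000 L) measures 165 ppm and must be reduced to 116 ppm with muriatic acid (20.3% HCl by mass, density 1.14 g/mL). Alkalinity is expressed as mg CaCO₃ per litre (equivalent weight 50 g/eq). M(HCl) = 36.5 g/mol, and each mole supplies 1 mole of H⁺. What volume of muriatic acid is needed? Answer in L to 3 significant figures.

87.8 L

Alkalinity to neutralize: (165 − 116) = 49 mg/L as CaCO₃ × 568,000 L = 27,830 g as CaCO₃.
Equivalents of H⁺ required: 27,830 ÷ 50 g/eq = 556.6 eq = 556.6 mol HCl.
Mass of HCl: 556.6 × 36.5 = 20,320 g.
Mass of 20.3% solution: 20,320 / 0.203 = 100,100 g.
Volume: 100,100 g ÷ 1.14 g/mL = 87,790 mL.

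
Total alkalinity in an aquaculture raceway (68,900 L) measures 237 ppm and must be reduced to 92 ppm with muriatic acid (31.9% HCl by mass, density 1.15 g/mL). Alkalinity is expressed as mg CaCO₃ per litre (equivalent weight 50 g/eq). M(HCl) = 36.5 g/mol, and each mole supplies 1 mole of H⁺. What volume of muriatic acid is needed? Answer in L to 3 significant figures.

19.9 L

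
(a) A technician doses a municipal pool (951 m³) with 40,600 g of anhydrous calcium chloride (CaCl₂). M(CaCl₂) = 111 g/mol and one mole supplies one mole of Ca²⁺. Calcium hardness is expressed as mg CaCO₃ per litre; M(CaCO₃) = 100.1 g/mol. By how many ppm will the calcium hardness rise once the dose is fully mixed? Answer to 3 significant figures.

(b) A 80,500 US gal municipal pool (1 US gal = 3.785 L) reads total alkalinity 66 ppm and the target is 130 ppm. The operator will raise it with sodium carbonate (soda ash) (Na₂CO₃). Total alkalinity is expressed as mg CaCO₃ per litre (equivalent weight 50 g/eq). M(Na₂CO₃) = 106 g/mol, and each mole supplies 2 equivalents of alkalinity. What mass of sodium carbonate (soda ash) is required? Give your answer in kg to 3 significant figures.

(a) Volume: 951 m³ = 951,000 L.
(a) Moles of Ca²⁺: 40,600 g ÷ 111 g/mol = 365.8 mol.
(a) As CaCO₃: 365.8 mol × 100.1 g/mol = 36,610 g.
(a) Rise: 36,610 g / 951,000 L × 1000 = 38.5 mg/L.

(b) Volume: 80,500 US gal × 3.785 L/gal = 304,692 L.
(b) Alkalinity to add: (130 − 66) = 64 mg/L as CaCO₃ × 304,692 L = 19,500 g as CaCO₃.
(b) Equivalents: 19,500 g ÷ 50 g/eq = 390 eq.
(b) Each mole of Na₂CO₃ supplies 2 eq, so 390 / 2 = 195 mol.
(b) Mass: 195 mol × 106 g/mol = 20,670 g.

(a) 38.5 ppm; (b) 20.7 kg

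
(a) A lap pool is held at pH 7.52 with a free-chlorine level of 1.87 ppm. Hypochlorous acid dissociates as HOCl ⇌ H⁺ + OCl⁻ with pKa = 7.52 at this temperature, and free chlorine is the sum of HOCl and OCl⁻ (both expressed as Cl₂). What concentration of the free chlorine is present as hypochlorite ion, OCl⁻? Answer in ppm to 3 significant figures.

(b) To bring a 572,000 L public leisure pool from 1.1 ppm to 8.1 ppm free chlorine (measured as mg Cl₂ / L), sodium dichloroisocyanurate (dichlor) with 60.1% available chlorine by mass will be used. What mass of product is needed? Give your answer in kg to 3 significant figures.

(a) 0.935 ppm; (b) 6.66 kg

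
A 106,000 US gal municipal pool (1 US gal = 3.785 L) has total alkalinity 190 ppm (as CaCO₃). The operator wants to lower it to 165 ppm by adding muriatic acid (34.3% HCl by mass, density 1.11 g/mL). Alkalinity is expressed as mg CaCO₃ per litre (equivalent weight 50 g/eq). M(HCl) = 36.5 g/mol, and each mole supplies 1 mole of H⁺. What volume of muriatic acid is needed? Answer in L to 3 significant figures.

Volume: 106,000 US gal × 3.785 L/gal = 401,210 L.
Alkalinity to neutralize: (190 − 165) = 25 mg/L as CaCO₃ × 401,210 L = 10,030 g as CaCO₃.
Equivalents of H⁺ required: 10,030 ÷ 50 g/eq = 200.6 eq = 200.6 mol HCl.
Mass of HCl: 200.6 × 36.5 = 7322 g.
Mass of 34.3% solution: 7322 / 0.343 = 21,350 g.
Volume: 21,350 g ÷ 1.11 g/mL = 19,230 mL.

19.2 L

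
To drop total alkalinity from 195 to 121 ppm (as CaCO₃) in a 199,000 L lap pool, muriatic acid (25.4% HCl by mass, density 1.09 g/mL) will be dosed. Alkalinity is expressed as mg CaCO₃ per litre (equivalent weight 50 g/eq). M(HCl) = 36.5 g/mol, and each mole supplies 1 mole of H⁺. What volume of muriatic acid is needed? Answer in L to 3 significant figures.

Alkalinity to neutralize: (195 − 121) = 74 mg/L as CaCO₃ × 199,000 L = 14,730 g as CaCO₃.
Equivalents of H⁺ required: 14,730 ÷ 50 g/eq = 294.5 eq = 294.5 mol HCl.
Mass of HCl: 294.5 × 36.5 = 10,750 g.
Mass of 25.4% solution: 10,750 / 0.254 = 42,320 g.
Volume: 42,320 g ÷ 1.09 g/mL = 38,830 mL.

38.8 L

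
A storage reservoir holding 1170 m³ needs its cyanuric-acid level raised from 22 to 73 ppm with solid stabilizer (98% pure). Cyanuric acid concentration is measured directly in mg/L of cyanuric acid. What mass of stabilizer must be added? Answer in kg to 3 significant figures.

60.9 kg

Volume: 1170 m³ = 1,170,000 L.
CYA to add: (73 − 22) = 51 mg/L × 1,170,000 L = 59,670 g cyanuric acid.
At 98% purity: 59,670 / 0.98 = 60,890 g product.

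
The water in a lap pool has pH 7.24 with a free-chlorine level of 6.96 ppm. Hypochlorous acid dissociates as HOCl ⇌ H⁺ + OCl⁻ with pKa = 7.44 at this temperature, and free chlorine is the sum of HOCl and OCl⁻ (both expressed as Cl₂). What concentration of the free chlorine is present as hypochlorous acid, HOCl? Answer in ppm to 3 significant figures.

4.27 ppm

[OCl⁻]/[HOCl] = 10^(pH − pKa) = 10^(7.24 − 7.44) = 10^-0.20 = 0.631.
Fraction as HOCl = 1 / (1 + 0.631) = 0.6131.
HOCl = 0.6131 × 6.96 ppm = 4.267 ppm.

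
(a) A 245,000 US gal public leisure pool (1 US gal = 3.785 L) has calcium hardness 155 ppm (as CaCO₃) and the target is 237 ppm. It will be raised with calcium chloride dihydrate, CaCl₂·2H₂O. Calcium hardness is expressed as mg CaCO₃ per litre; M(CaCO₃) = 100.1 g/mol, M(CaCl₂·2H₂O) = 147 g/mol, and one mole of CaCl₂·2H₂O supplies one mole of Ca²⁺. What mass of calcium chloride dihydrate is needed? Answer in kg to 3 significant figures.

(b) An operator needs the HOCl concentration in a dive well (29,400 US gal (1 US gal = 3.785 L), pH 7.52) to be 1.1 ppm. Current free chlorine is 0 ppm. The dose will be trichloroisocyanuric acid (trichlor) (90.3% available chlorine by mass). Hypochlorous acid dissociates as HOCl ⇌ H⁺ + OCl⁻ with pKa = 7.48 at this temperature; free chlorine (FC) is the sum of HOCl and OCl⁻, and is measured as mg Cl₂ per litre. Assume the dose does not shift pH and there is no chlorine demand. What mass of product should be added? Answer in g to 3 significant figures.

(a) Volume: 245,000 US gal × 3.785 L/gal = 927,325 L.
(a) Hardness to add: (237 − 155) = 82 mg/L as CaCO₃ × 927,325 L = 76,040 g as CaCO₃.
(a) Moles of Ca²⁺ (1 mol Ca²⁺ ≡ 1 mol CaCO₃): 76,040 / 100.1 g/mol = 759.6 mol.
(a) Mass of CaCl₂·2H₂O: 759.6 × 147 = 111,700 g.

(b) Volume: 29,400 US gal × 3.785 L/gal = 111,279 L.
(b) [OCl⁻]/[HOCl] = 10^(pH − pKa) = 10^(7.52 − 7.48) = 1.096; fraction as HOCl = 1/(1 + 1.096) = 0.477.
(b) Free chlorine required for 1.1 ppm HOCl: 1.1 / 0.477 = 2.306 ppm.
(b) FC to add: 2.306 − 0 = 2.306 mg/L as Cl₂.
(b) Cl₂ equivalent: 2.306 mg/L × 111,279 L = 256.6 g.
(b) Product at 90.3% available Cl: 256.6 / 0.903 = 284.2 g.

(a) 112 kg; (b) 284 g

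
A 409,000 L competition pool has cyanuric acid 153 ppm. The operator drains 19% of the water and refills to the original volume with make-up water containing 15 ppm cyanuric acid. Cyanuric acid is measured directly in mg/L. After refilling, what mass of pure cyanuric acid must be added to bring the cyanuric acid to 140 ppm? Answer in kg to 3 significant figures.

5.41 kg

After draining 19% and refilling: 153 × 0.81 + 15 × 0.19 = 126.78 ppm.
Deficit to target: 140 − 126.78 = 13.22 mg/L.
Mass: 13.22 mg/L × 409,000 L = 5407 g cyanuric acid.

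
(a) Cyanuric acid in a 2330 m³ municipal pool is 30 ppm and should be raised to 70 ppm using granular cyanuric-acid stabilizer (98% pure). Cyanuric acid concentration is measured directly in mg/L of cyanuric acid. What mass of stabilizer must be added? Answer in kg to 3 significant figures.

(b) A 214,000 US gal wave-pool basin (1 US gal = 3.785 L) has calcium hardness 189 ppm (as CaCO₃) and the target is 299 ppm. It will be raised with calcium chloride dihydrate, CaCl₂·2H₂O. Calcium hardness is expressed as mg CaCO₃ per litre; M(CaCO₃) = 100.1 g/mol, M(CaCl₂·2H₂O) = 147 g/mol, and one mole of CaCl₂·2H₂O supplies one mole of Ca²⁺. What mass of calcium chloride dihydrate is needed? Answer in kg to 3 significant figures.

(a) Volume: 2330 m³ = 2,330,000 L.
(a) CYA to add: (70 − 30) = 40 mg/L × 2,330,000 L = 93,200 g cyanuric acid.
(a) At 98% purity: 93,200 / 0.98 = 95,100 g product.

(b) Volume: 214,000 US gal × 3.785 L/gal = 809,990 L.
(b) Hardness to add: (299 − 189) = 110 mg/L as CaCO₃ × 809,990 L = 89,100 g as CaCO₃.
(b) Moles of Ca²⁺ (1 mol Ca²⁺ ≡ 1 mol CaCO₃): 89,100 / 100.1 g/mol = 890.1 mol.
(b) Mass of CaCl₂·2H₂O: 890.1 × 147 = 130,800 g.

(a) 95.1 kg; (b) 131 kg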